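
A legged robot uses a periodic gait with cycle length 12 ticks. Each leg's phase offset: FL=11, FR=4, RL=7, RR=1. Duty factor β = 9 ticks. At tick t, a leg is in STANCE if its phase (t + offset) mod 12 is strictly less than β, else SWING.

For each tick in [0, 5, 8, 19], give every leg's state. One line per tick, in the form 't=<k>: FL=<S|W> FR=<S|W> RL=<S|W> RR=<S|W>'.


t=0: phase=(11,4,7,1) vs β=9 → FL=W FR=S RL=S RR=S
t=5: phase=(4,9,0,6) vs β=9 → FL=S FR=W RL=S RR=S
t=8: phase=(7,0,3,9) vs β=9 → FL=S FR=S RL=S RR=W
t=19: phase=(6,11,2,8) vs β=9 → FL=S FR=W RL=S RR=S

t=0: FL=W FR=S RL=S RR=S
t=5: FL=S FR=W RL=S RR=S
t=8: FL=S FR=S RL=S RR=W
t=19: FL=S FR=W RL=S RR=S


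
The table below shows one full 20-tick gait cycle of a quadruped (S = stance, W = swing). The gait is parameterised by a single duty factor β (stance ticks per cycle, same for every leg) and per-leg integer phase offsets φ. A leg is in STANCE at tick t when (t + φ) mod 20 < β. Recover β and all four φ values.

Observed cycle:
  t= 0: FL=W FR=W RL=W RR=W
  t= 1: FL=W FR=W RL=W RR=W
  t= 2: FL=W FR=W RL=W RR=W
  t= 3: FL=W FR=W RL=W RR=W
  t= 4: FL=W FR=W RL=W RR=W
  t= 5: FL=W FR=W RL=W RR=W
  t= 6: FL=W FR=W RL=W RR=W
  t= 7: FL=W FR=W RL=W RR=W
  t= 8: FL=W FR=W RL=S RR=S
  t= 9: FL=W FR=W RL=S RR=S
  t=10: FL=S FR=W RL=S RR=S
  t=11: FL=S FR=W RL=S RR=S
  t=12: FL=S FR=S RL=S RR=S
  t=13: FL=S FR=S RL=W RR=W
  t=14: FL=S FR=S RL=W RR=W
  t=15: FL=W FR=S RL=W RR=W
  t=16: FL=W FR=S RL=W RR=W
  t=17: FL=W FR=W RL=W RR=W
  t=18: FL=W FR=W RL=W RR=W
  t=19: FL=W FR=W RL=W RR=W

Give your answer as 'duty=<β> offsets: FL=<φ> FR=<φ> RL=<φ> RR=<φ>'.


duty β = stance ticks per leg = 5
FL: stance ticks = 5; W→S at t=10 → φ=10
FR: stance ticks = 5; W→S at t=12 → φ=8
RL: stance ticks = 5; W→S at t=8 → φ=12
RR: stance ticks = 5; W→S at t=8 → φ=12

duty=5 offsets: FL=10 FR=8 RL=12 RR=12


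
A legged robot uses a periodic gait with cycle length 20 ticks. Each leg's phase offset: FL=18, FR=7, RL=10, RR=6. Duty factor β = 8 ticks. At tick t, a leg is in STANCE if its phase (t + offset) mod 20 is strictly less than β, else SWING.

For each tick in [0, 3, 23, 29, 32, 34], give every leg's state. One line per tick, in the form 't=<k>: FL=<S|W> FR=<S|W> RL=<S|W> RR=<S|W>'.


t=0: phase=(18,7,10,6) vs β=8 → FL=W FR=S RL=W RR=S
t=3: phase=(1,10,13,9) vs β=8 → FL=S FR=W RL=W RR=W
t=23: phase=(1,10,13,9) vs β=8 → FL=S FR=W RL=W RR=W
t=29: phase=(7,16,19,15) vs β=8 → FL=S FR=W RL=W RR=W
t=32: phase=(10,19,2,18) vs β=8 → FL=W FR=W RL=S RR=W
t=34: phase=(12,1,4,0) vs β=8 → FL=W FR=S RL=S RR=S

t=0: FL=W FR=S RL=W RR=S
t=3: FL=S FR=W RL=W RR=W
t=23: FL=S FR=W RL=W RR=W
t=29: FL=S FR=W RL=W RR=W
t=32: FL=W FR=W RL=S RR=W
t=34: FL=W FR=S RL=S RR=S


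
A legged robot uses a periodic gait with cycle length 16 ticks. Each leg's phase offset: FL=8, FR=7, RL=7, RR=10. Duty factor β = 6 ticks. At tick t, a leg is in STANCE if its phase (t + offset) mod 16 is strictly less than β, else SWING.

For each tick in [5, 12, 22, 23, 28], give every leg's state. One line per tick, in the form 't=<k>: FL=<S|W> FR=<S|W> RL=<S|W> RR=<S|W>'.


t=5: FL=W FR=W RL=W RR=W
t=12: FL=S FR=S RL=S RR=W
t=22: FL=W FR=W RL=W RR=S
t=23: FL=W FR=W RL=W RR=S
t=28: FL=S FR=S RL=S RR=W

t=5: phase=(13,12,12,15) vs β=6 → FL=W FR=W RL=W RR=W
t=12: phase=(4,3,3,6) vs β=6 → FL=S FR=S RL=S RR=W
t=22: phase=(14,13,13,0) vs β=6 → FL=W FR=W RL=W RR=S
t=23: phase=(15,14,14,1) vs β=6 → FL=W FR=W RL=W RR=S
t=28: phase=(4,3,3,6) vs β=6 → FL=S FR=S RL=S RR=W


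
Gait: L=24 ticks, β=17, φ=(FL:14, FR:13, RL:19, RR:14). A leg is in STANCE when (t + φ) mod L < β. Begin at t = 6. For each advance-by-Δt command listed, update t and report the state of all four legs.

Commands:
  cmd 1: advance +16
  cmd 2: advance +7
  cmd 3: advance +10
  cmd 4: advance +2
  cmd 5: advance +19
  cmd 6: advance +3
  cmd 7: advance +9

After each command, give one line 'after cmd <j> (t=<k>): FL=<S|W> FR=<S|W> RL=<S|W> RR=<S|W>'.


after cmd 1 (t=22): FL=S FR=S RL=W RR=S
after cmd 2 (t=29): FL=W FR=W RL=S RR=W
after cmd 3 (t=39): FL=S FR=S RL=S RR=S
after cmd 4 (t=41): FL=S FR=S RL=S RR=S
after cmd 5 (t=60): FL=S FR=S RL=S RR=S
after cmd 6 (t=63): FL=S FR=S RL=S RR=S
after cmd 7 (t=72): FL=S FR=S RL=W RR=S

start t=6: FL=W FR=W RL=S RR=W
cmd 1: advance +16 → t=22, phase=(12,11,17,12) → FL=S FR=S RL=W RR=S
cmd 2: advance +7 → t=29, phase=(19,18,0,19) → FL=W FR=W RL=S RR=W
cmd 3: advance +10 → t=39, phase=(5,4,10,5) → FL=S FR=S RL=S RR=S
cmd 4: advance +2 → t=41, phase=(7,6,12,7) → FL=S FR=S RL=S RR=S
cmd 5: advance +19 → t=60, phase=(2,1,7,2) → FL=S FR=S RL=S RR=S
cmd 6: advance +3 → t=63, phase=(5,4,10,5) → FL=S FR=S RL=S RR=S
cmd 7: advance +9 → t=72, phase=(14,13,19,14) → FL=S FR=S RL=W RR=S


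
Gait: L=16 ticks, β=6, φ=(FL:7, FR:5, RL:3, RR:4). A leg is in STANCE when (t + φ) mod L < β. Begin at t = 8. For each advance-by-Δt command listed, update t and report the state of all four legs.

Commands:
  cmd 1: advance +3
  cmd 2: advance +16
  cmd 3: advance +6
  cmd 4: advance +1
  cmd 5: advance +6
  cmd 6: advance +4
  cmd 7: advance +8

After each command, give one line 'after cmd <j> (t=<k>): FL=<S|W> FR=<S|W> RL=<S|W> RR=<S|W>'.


after cmd 1 (t=11): FL=S FR=S RL=W RR=W
after cmd 2 (t=27): FL=S FR=S RL=W RR=W
after cmd 3 (t=33): FL=W FR=W RL=S RR=S
after cmd 4 (t=34): FL=W FR=W RL=S RR=W
after cmd 5 (t=40): FL=W FR=W RL=W RR=W
after cmd 6 (t=44): FL=S FR=S RL=W RR=S
after cmd 7 (t=52): FL=W FR=W RL=W RR=W

start t=8: FL=W FR=W RL=W RR=W
cmd 1: advance +3 → t=11, phase=(2,0,14,15) → FL=S FR=S RL=W RR=W
cmd 2: advance +16 → t=27, phase=(2,0,14,15) → FL=S FR=S RL=W RR=W
cmd 3: advance +6 → t=33, phase=(8,6,4,5) → FL=W FR=W RL=S RR=S
cmd 4: advance +1 → t=34, phase=(9,7,5,6) → FL=W FR=W RL=S RR=W
cmd 5: advance +6 → t=40, phase=(15,13,11,12) → FL=W FR=W RL=W RR=W
cmd 6: advance +4 → t=44, phase=(3,1,15,0) → FL=S FR=S RL=W RR=S
cmd 7: advance +8 → t=52, phase=(11,9,7,8) → FL=W FR=W RL=W RR=W


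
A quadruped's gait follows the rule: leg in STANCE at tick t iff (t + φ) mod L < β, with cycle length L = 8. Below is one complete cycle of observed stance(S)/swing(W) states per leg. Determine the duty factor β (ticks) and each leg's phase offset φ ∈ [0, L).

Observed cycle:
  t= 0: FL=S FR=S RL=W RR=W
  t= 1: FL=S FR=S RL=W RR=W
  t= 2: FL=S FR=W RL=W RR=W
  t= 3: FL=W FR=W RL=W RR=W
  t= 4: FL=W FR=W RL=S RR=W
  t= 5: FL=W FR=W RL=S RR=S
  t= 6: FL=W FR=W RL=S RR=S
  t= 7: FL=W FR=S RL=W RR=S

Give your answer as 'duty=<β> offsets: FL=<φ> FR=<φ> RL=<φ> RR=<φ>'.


duty=3 offsets: FL=0 FR=1 RL=4 RR=3

duty β = stance ticks per leg = 3
FL: stance ticks = 3; W→S at t=0 → φ=0
FR: stance ticks = 3; W→S at t=7 → φ=1
RL: stance ticks = 3; W→S at t=4 → φ=4
RR: stance ticks = 3; W→S at t=5 → φ=3


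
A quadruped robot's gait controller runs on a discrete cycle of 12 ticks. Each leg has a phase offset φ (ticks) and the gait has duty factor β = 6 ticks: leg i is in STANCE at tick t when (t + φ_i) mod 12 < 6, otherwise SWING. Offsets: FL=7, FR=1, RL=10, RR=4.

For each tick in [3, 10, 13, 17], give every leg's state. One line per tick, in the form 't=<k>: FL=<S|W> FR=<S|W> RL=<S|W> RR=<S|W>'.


t=3: FL=W FR=S RL=S RR=W
t=10: FL=S FR=W RL=W RR=S
t=13: FL=W FR=S RL=W RR=S
t=17: FL=S FR=W RL=S RR=W

t=3: phase=(10,4,1,7) vs β=6 → FL=W FR=S RL=S RR=W
t=10: phase=(5,11,8,2) vs β=6 → FL=S FR=W RL=W RR=S
t=13: phase=(8,2,11,5) vs β=6 → FL=W FR=S RL=W RR=S
t=17: phase=(0,6,3,9) vs β=6 → FL=S FR=W RL=S RR=W


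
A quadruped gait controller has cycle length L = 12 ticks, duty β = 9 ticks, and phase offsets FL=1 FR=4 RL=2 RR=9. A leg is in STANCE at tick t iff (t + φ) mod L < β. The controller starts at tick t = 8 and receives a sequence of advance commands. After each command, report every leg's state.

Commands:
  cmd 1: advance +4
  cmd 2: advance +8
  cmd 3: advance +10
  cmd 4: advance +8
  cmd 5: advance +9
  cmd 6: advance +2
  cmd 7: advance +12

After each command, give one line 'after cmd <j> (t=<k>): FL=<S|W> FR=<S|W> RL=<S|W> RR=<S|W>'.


start t=8: FL=W FR=S RL=W RR=S
cmd 1: advance +4 → t=12, phase=(1,4,2,9) → FL=S FR=S RL=S RR=W
cmd 2: advance +8 → t=20, phase=(9,0,10,5) → FL=W FR=S RL=W RR=S
cmd 3: advance +10 → t=30, phase=(7,10,8,3) → FL=S FR=W RL=S RR=S
cmd 4: advance +8 → t=38, phase=(3,6,4,11) → FL=S FR=S RL=S RR=W
cmd 5: advance +9 → t=47, phase=(0,3,1,8) → FL=S FR=S RL=S RR=S
cmd 6: advance +2 → t=49, phase=(2,5,3,10) → FL=S FR=S RL=S RR=W
cmd 7: advance +12 → t=61, phase=(2,5,3,10) → FL=S FR=S RL=S RR=W

after cmd 1 (t=12): FL=S FR=S RL=S RR=W
after cmd 2 (t=20): FL=W FR=S RL=W RR=S
after cmd 3 (t=30): FL=S FR=W RL=S RR=S
after cmd 4 (t=38): FL=S FR=S RL=S RR=W
after cmd 5 (t=47): FL=S FR=S RL=S RR=S
after cmd 6 (t=49): FL=S FR=S RL=S RR=W
after cmd 7 (t=61): FL=S FR=S RL=S RR=W


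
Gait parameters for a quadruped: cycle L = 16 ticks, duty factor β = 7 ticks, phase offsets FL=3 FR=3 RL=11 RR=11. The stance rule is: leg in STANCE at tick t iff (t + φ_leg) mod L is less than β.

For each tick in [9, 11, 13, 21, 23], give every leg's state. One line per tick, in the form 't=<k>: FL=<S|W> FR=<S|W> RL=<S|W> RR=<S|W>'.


t=9: FL=W FR=W RL=S RR=S
t=11: FL=W FR=W RL=S RR=S
t=13: FL=S FR=S RL=W RR=W
t=21: FL=W FR=W RL=S RR=S
t=23: FL=W FR=W RL=S RR=S

t=9: phase=(12,12,4,4) vs β=7 → FL=W FR=W RL=S RR=S
t=11: phase=(14,14,6,6) vs β=7 → FL=W FR=W RL=S RR=S
t=13: phase=(0,0,8,8) vs β=7 → FL=S FR=S RL=W RR=W
t=21: phase=(8,8,0,0) vs β=7 → FL=W FR=W RL=S RR=S
t=23: phase=(10,10,2,2) vs β=7 → FL=W FR=W RL=S RR=S


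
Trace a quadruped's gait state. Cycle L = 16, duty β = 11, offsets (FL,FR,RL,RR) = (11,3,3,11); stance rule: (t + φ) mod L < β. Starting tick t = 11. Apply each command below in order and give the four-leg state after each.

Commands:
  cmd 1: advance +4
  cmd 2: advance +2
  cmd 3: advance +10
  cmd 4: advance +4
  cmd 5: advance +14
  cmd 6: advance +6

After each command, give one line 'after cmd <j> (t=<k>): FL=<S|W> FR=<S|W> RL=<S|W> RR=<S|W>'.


after cmd 1 (t=15): FL=S FR=S RL=S RR=S
after cmd 2 (t=17): FL=W FR=S RL=S RR=W
after cmd 3 (t=27): FL=S FR=W RL=W RR=S
after cmd 4 (t=31): FL=S FR=S RL=S RR=S
after cmd 5 (t=45): FL=S FR=S RL=S RR=S
after cmd 6 (t=51): FL=W FR=S RL=S RR=W

start t=11: FL=S FR=W RL=W RR=S
cmd 1: advance +4 → t=15, phase=(10,2,2,10) → FL=S FR=S RL=S RR=S
cmd 2: advance +2 → t=17, phase=(12,4,4,12) → FL=W FR=S RL=S RR=W
cmd 3: advance +10 → t=27, phase=(6,14,14,6) → FL=S FR=W RL=W RR=S
cmd 4: advance +4 → t=31, phase=(10,2,2,10) → FL=S FR=S RL=S RR=S
cmd 5: advance +14 → t=45, phase=(8,0,0,8) → FL=S FR=S RL=S RR=S
cmd 6: advance +6 → t=51, phase=(14,6,6,14) → FL=W FR=S RL=S RR=W


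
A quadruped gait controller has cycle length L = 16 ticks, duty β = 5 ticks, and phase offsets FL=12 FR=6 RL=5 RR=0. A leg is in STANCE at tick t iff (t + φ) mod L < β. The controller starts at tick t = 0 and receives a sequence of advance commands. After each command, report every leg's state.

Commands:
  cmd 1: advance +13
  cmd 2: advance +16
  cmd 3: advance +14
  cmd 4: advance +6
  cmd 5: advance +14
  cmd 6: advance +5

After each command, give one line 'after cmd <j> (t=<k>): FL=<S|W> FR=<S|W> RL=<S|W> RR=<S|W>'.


after cmd 1 (t=13): FL=W FR=S RL=S RR=W
after cmd 2 (t=29): FL=W FR=S RL=S RR=W
after cmd 3 (t=43): FL=W FR=S RL=S RR=W
after cmd 4 (t=49): FL=W FR=W RL=W RR=S
after cmd 5 (t=63): FL=W FR=W RL=S RR=W
after cmd 6 (t=68): FL=S FR=W RL=W RR=S

start t=0: FL=W FR=W RL=W RR=S
cmd 1: advance +13 → t=13, phase=(9,3,2,13) → FL=W FR=S RL=S RR=W
cmd 2: advance +16 → t=29, phase=(9,3,2,13) → FL=W FR=S RL=S RR=W
cmd 3: advance +14 → t=43, phase=(7,1,0,11) → FL=W FR=S RL=S RR=W
cmd 4: advance +6 → t=49, phase=(13,7,6,1) → FL=W FR=W RL=W RR=S
cmd 5: advance +14 → t=63, phase=(11,5,4,15) → FL=W FR=W RL=S RR=W
cmd 6: advance +5 → t=68, phase=(0,10,9,4) → FL=S FR=W RL=W RR=S


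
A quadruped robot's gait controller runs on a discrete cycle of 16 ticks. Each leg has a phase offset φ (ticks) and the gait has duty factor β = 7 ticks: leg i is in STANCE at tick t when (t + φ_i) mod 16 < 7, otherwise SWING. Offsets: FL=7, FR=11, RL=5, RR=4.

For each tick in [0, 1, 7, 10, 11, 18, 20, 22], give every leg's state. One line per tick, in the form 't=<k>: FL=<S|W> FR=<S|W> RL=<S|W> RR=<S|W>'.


t=0: FL=W FR=W RL=S RR=S
t=1: FL=W FR=W RL=S RR=S
t=7: FL=W FR=S RL=W RR=W
t=10: FL=S FR=S RL=W RR=W
t=11: FL=S FR=S RL=S RR=W
t=18: FL=W FR=W RL=W RR=S
t=20: FL=W FR=W RL=W RR=W
t=22: FL=W FR=S RL=W RR=W

t=0: phase=(7,11,5,4) vs β=7 → FL=W FR=W RL=S RR=S
t=1: phase=(8,12,6,5) vs β=7 → FL=W FR=W RL=S RR=S
t=7: phase=(14,2,12,11) vs β=7 → FL=W FR=S RL=W RR=W
t=10: phase=(1,5,15,14) vs β=7 → FL=S FR=S RL=W RR=W
t=11: phase=(2,6,0,15) vs β=7 → FL=S FR=S RL=S RR=W
t=18: phase=(9,13,7,6) vs β=7 → FL=W FR=W RL=W RR=S
t=20: phase=(11,15,9,8) vs β=7 → FL=W FR=W RL=W RR=W
t=22: phase=(13,1,11,10) vs β=7 → FL=W FR=S RL=W RR=W


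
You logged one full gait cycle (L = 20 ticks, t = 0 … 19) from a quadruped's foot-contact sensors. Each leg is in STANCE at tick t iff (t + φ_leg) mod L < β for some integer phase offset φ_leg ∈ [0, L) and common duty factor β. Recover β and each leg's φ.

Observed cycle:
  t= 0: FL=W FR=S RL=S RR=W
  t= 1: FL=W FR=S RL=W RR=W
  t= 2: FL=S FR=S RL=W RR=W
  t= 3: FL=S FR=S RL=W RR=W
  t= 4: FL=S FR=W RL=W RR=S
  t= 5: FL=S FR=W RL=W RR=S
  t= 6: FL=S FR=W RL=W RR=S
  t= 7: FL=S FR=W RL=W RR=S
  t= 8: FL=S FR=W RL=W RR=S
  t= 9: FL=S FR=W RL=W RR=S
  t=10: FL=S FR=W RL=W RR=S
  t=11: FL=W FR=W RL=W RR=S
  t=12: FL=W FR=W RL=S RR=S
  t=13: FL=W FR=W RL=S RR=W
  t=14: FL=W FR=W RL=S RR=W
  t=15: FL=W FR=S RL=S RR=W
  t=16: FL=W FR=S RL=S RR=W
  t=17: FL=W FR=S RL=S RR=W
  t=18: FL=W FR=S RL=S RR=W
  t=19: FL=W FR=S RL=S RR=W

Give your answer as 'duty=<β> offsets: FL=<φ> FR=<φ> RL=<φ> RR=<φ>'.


duty β = stance ticks per leg = 9
FL: stance ticks = 9; W→S at t=2 → φ=18
FR: stance ticks = 9; W→S at t=15 → φ=5
RL: stance ticks = 9; W→S at t=12 → φ=8
RR: stance ticks = 9; W→S at t=4 → φ=16

duty=9 offsets: FL=18 FR=5 RL=8 RR=16


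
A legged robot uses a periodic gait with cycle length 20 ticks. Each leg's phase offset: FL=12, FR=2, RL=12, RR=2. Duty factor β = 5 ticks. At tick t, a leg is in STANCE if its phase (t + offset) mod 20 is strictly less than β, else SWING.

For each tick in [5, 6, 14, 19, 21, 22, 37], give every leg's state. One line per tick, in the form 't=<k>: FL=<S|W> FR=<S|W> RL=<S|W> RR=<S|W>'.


t=5: FL=W FR=W RL=W RR=W
t=6: FL=W FR=W RL=W RR=W
t=14: FL=W FR=W RL=W RR=W
t=19: FL=W FR=S RL=W RR=S
t=21: FL=W FR=S RL=W RR=S
t=22: FL=W FR=S RL=W RR=S
t=37: FL=W FR=W RL=W RR=W

t=5: phase=(17,7,17,7) vs β=5 → FL=W FR=W RL=W RR=W
t=6: phase=(18,8,18,8) vs β=5 → FL=W FR=W RL=W RR=W
t=14: phase=(6,16,6,16) vs β=5 → FL=W FR=W RL=W RR=W
t=19: phase=(11,1,11,1) vs β=5 → FL=W FR=S RL=W RR=S
t=21: phase=(13,3,13,3) vs β=5 → FL=W FR=S RL=W RR=S
t=22: phase=(14,4,14,4) vs β=5 → FL=W FR=S RL=W RR=S
t=37: phase=(9,19,9,19) vs β=5 → FL=W FR=W RL=W RR=W


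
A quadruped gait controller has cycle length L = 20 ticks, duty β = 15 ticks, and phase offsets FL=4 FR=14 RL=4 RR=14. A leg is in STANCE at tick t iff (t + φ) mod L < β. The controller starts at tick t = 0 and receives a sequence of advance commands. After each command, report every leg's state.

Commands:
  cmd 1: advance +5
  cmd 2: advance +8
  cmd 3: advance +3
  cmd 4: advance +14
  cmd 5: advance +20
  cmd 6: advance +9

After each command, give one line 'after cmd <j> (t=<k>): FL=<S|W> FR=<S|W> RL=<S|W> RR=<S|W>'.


start t=0: FL=S FR=S RL=S RR=S
cmd 1: advance +5 → t=5, phase=(9,19,9,19) → FL=S FR=W RL=S RR=W
cmd 2: advance +8 → t=13, phase=(17,7,17,7) → FL=W FR=S RL=W RR=S
cmd 3: advance +3 → t=16, phase=(0,10,0,10) → FL=S FR=S RL=S RR=S
cmd 4: advance +14 → t=30, phase=(14,4,14,4) → FL=S FR=S RL=S RR=S
cmd 5: advance +20 → t=50, phase=(14,4,14,4) → FL=S FR=S RL=S RR=S
cmd 6: advance +9 → t=59, phase=(3,13,3,13) → FL=S FR=S RL=S RR=S

after cmd 1 (t=5): FL=S FR=W RL=S RR=W
after cmd 2 (t=13): FL=W FR=S RL=W RR=S
after cmd 3 (t=16): FL=S FR=S RL=S RR=S
after cmd 4 (t=30): FL=S FR=S RL=S RR=S
after cmd 5 (t=50): FL=S FR=S RL=S RR=S
after cmd 6 (t=59): FL=S FR=S RL=S RR=S


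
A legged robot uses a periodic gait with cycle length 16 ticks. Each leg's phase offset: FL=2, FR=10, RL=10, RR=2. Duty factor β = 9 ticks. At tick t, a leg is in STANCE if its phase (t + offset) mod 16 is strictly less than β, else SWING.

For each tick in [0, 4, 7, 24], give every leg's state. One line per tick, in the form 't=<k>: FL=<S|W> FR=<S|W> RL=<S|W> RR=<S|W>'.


t=0: phase=(2,10,10,2) vs β=9 → FL=S FR=W RL=W RR=S
t=4: phase=(6,14,14,6) vs β=9 → FL=S FR=W RL=W RR=S
t=7: phase=(9,1,1,9) vs β=9 → FL=W FR=S RL=S RR=W
t=24: phase=(10,2,2,10) vs β=9 → FL=W FR=S RL=S RR=W

t=0: FL=S FR=W RL=W RR=S
t=4: FL=S FR=W RL=W RR=S
t=7: FL=W FR=S RL=S RR=W
t=24: FL=W FR=S RL=S RR=W


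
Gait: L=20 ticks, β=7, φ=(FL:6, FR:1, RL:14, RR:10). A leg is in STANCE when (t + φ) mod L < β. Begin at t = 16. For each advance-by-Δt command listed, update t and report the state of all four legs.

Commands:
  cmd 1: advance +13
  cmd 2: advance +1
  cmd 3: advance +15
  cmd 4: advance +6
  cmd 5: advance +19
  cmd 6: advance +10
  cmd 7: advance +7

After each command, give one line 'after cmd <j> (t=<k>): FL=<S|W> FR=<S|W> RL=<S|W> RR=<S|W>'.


start t=16: FL=S FR=W RL=W RR=S
cmd 1: advance +13 → t=29, phase=(15,10,3,19) → FL=W FR=W RL=S RR=W
cmd 2: advance +1 → t=30, phase=(16,11,4,0) → FL=W FR=W RL=S RR=S
cmd 3: advance +15 → t=45, phase=(11,6,19,15) → FL=W FR=S RL=W RR=W
cmd 4: advance +6 → t=51, phase=(17,12,5,1) → FL=W FR=W RL=S RR=S
cmd 5: advance +19 → t=70, phase=(16,11,4,0) → FL=W FR=W RL=S RR=S
cmd 6: advance +10 → t=80, phase=(6,1,14,10) → FL=S FR=S RL=W RR=W
cmd 7: advance +7 → t=87, phase=(13,8,1,17) → FL=W FR=W RL=S RR=W

after cmd 1 (t=29): FL=W FR=W RL=S RR=W
after cmd 2 (t=30): FL=W FR=W RL=S RR=S
after cmd 3 (t=45): FL=W FR=S RL=W RR=W
after cmd 4 (t=51): FL=W FR=W RL=S RR=S
after cmd 5 (t=70): FL=W FR=W RL=S RR=S
after cmd 6 (t=80): FL=S FR=S RL=W RR=W
after cmd 7 (t=87): FL=W FR=W RL=S RR=W


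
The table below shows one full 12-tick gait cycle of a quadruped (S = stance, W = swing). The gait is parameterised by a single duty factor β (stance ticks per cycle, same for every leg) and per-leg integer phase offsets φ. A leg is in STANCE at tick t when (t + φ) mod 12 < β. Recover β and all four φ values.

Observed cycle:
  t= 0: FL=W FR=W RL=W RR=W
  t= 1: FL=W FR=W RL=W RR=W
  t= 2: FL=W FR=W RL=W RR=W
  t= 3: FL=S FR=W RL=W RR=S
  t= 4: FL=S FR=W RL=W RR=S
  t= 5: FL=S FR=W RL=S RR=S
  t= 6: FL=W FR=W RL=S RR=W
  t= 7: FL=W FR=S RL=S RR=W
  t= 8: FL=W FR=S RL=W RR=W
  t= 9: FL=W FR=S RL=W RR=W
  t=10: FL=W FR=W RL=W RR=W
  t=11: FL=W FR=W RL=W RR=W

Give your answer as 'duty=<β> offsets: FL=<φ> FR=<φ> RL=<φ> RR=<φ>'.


duty=3 offsets: FL=9 FR=5 RL=7 RR=9

duty β = stance ticks per leg = 3
FL: stance ticks = 3; W→S at t=3 → φ=9
FR: stance ticks = 3; W→S at t=7 → φ=5
RL: stance ticks = 3; W→S at t=5 → φ=7
RR: stance ticks = 3; W→S at t=3 → φ=9


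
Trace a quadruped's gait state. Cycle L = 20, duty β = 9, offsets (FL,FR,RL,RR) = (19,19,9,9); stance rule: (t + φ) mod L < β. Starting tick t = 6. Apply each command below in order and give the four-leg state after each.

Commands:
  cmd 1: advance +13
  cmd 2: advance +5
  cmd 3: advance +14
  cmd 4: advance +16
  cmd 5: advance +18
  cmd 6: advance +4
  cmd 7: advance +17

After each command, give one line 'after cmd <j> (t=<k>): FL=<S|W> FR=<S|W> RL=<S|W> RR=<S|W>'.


start t=6: FL=S FR=S RL=W RR=W
cmd 1: advance +13 → t=19, phase=(18,18,8,8) → FL=W FR=W RL=S RR=S
cmd 2: advance +5 → t=24, phase=(3,3,13,13) → FL=S FR=S RL=W RR=W
cmd 3: advance +14 → t=38, phase=(17,17,7,7) → FL=W FR=W RL=S RR=S
cmd 4: advance +16 → t=54, phase=(13,13,3,3) → FL=W FR=W RL=S RR=S
cmd 5: advance +18 → t=72, phase=(11,11,1,1) → FL=W FR=W RL=S RR=S
cmd 6: advance +4 → t=76, phase=(15,15,5,5) → FL=W FR=W RL=S RR=S
cmd 7: advance +17 → t=93, phase=(12,12,2,2) → FL=W FR=W RL=S RR=S

after cmd 1 (t=19): FL=W FR=W RL=S RR=S
after cmd 2 (t=24): FL=S FR=S RL=W RR=W
after cmd 3 (t=38): FL=W FR=W RL=S RR=S
after cmd 4 (t=54): FL=W FR=W RL=S RR=S
after cmd 5 (t=72): FL=W FR=W RL=S RR=S
after cmd 6 (t=76): FL=W FR=W RL=S RR=S
after cmd 7 (t=93): FL=W FR=W RL=S RR=S


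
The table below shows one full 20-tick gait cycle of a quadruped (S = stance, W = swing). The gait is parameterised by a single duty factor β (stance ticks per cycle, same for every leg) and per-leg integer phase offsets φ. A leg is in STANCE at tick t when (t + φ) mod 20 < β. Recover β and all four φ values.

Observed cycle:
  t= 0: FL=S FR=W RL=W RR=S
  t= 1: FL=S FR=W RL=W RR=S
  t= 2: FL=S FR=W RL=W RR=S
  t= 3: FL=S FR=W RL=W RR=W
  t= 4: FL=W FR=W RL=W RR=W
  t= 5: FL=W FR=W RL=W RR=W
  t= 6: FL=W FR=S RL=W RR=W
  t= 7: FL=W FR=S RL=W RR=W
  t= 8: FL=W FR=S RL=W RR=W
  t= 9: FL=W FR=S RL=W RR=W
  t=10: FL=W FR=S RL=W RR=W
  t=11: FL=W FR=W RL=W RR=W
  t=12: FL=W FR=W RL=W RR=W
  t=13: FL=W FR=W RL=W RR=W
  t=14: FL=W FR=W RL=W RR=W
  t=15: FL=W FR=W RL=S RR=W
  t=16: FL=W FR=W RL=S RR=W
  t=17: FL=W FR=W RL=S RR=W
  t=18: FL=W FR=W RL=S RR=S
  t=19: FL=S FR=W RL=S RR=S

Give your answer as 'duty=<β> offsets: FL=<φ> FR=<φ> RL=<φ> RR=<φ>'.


duty β = stance ticks per leg = 5
FL: stance ticks = 5; W→S at t=19 → φ=1
FR: stance ticks = 5; W→S at t=6 → φ=14
RL: stance ticks = 5; W→S at t=15 → φ=5
RR: stance ticks = 5; W→S at t=18 → φ=2

duty=5 offsets: FL=1 FR=14 RL=5 RR=2


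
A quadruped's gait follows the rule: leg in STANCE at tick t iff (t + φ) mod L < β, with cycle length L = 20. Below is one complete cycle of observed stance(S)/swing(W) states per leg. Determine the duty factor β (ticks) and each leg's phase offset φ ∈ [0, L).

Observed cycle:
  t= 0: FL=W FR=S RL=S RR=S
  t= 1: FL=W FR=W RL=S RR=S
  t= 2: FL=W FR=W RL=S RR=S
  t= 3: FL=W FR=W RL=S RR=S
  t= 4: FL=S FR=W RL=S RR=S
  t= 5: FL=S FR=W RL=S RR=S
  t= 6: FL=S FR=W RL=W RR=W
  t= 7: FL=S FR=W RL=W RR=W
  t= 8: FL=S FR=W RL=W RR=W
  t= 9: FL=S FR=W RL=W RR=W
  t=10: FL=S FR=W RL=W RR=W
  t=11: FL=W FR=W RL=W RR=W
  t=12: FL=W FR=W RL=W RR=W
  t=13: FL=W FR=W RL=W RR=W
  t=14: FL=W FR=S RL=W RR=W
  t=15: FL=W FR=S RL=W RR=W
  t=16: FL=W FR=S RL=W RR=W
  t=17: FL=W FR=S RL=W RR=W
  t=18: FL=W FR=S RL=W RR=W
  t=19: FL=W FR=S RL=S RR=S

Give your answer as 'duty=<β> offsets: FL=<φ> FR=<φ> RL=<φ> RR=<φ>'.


duty=7 offsets: FL=16 FR=6 RL=1 RR=1

duty β = stance ticks per leg = 7
FL: stance ticks = 7; W→S at t=4 → φ=16
FR: stance ticks = 7; W→S at t=14 → φ=6
RL: stance ticks = 7; W→S at t=19 → φ=1
RR: stance ticks = 7; W→S at t=19 → φ=1


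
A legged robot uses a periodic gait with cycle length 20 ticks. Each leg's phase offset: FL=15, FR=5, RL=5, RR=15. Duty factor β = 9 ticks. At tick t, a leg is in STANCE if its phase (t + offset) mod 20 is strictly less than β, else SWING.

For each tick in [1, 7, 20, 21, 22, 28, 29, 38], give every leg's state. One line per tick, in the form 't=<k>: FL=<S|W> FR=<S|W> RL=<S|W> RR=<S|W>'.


t=1: FL=W FR=S RL=S RR=W
t=7: FL=S FR=W RL=W RR=S
t=20: FL=W FR=S RL=S RR=W
t=21: FL=W FR=S RL=S RR=W
t=22: FL=W FR=S RL=S RR=W
t=28: FL=S FR=W RL=W RR=S
t=29: FL=S FR=W RL=W RR=S
t=38: FL=W FR=S RL=S RR=W

t=1: phase=(16,6,6,16) vs β=9 → FL=W FR=S RL=S RR=W
t=7: phase=(2,12,12,2) vs β=9 → FL=S FR=W RL=W RR=S
t=20: phase=(15,5,5,15) vs β=9 → FL=W FR=S RL=S RR=W
t=21: phase=(16,6,6,16) vs β=9 → FL=W FR=S RL=S RR=W
t=22: phase=(17,7,7,17) vs β=9 → FL=W FR=S RL=S RR=W
t=28: phase=(3,13,13,3) vs β=9 → FL=S FR=W RL=W RR=S
t=29: phase=(4,14,14,4) vs β=9 → FL=S FR=W RL=W RR=S
t=38: phase=(13,3,3,13) vs β=9 → FL=W FR=S RL=S RR=W


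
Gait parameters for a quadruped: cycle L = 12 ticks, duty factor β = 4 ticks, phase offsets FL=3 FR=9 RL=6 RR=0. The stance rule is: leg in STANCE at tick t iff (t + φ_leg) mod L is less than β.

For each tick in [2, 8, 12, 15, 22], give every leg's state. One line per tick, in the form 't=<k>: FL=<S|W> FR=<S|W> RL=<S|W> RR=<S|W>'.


t=2: phase=(5,11,8,2) vs β=4 → FL=W FR=W RL=W RR=S
t=8: phase=(11,5,2,8) vs β=4 → FL=W FR=W RL=S RR=W
t=12: phase=(3,9,6,0) vs β=4 → FL=S FR=W RL=W RR=S
t=15: phase=(6,0,9,3) vs β=4 → FL=W FR=S RL=W RR=S
t=22: phase=(1,7,4,10) vs β=4 → FL=S FR=W RL=W RR=W

t=2: FL=W FR=W RL=W RR=S
t=8: FL=W FR=W RL=S RR=W
t=12: FL=S FR=W RL=W RR=S
t=15: FL=W FR=S RL=W RR=S
t=22: FL=S FR=W RL=W RR=W


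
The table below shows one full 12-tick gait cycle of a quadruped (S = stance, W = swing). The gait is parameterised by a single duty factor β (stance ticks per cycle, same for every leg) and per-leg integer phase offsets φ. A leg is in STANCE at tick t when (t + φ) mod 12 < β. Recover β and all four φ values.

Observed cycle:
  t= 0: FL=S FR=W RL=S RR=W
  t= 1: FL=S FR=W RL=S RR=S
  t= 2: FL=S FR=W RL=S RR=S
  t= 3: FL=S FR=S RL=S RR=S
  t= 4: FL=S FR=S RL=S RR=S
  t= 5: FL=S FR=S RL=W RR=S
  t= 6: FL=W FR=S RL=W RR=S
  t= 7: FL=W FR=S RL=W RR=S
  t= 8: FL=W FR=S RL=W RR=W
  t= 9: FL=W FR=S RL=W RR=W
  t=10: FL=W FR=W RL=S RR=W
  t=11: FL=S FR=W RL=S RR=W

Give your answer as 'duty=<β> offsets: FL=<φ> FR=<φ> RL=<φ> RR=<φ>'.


duty=7 offsets: FL=1 FR=9 RL=2 RR=11

duty β = stance ticks per leg = 7
FL: stance ticks = 7; W→S at t=11 → φ=1
FR: stance ticks = 7; W→S at t=3 → φ=9
RL: stance ticks = 7; W→S at t=10 → φ=2
RR: stance ticks = 7; W→S at t=1 → φ=11


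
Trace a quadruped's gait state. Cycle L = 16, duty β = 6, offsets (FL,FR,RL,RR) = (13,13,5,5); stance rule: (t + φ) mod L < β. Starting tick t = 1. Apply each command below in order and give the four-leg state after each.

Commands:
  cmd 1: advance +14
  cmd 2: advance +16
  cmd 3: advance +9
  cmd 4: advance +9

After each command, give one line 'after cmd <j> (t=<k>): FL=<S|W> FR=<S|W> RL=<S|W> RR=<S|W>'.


after cmd 1 (t=15): FL=W FR=W RL=S RR=S
after cmd 2 (t=31): FL=W FR=W RL=S RR=S
after cmd 3 (t=40): FL=S FR=S RL=W RR=W
after cmd 4 (t=49): FL=W FR=W RL=W RR=W

start t=1: FL=W FR=W RL=W RR=W
cmd 1: advance +14 → t=15, phase=(12,12,4,4) → FL=W FR=W RL=S RR=S
cmd 2: advance +16 → t=31, phase=(12,12,4,4) → FL=W FR=W RL=S RR=S
cmd 3: advance +9 → t=40, phase=(5,5,13,13) → FL=S FR=S RL=W RR=W
cmd 4: advance +9 → t=49, phase=(14,14,6,6) → FL=W FR=W RL=W RR=W


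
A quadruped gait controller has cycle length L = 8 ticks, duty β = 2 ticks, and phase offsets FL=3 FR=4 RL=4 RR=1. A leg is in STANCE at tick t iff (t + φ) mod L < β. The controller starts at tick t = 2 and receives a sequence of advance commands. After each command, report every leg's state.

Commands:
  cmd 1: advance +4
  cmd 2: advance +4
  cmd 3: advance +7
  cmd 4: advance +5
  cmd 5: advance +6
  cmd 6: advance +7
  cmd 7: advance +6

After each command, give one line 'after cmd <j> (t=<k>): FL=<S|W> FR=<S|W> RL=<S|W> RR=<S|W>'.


start t=2: FL=W FR=W RL=W RR=W
cmd 1: advance +4 → t=6, phase=(1,2,2,7) → FL=S FR=W RL=W RR=W
cmd 2: advance +4 → t=10, phase=(5,6,6,3) → FL=W FR=W RL=W RR=W
cmd 3: advance +7 → t=17, phase=(4,5,5,2) → FL=W FR=W RL=W RR=W
cmd 4: advance +5 → t=22, phase=(1,2,2,7) → FL=S FR=W RL=W RR=W
cmd 5: advance +6 → t=28, phase=(7,0,0,5) → FL=W FR=S RL=S RR=W
cmd 6: advance +7 → t=35, phase=(6,7,7,4) → FL=W FR=W RL=W RR=W
cmd 7: advance +6 → t=41, phase=(4,5,5,2) → FL=W FR=W RL=W RR=W

after cmd 1 (t=6): FL=S FR=W RL=W RR=W
after cmd 2 (t=10): FL=W FR=W RL=W RR=W
after cmd 3 (t=17): FL=W FR=W RL=W RR=W
after cmd 4 (t=22): FL=S FR=W RL=W RR=W
after cmd 5 (t=28): FL=W FR=S RL=S RR=W
after cmd 6 (t=35): FL=W FR=W RL=W RR=W
after cmd 7 (t=41): FL=W FR=W RL=W RR=W


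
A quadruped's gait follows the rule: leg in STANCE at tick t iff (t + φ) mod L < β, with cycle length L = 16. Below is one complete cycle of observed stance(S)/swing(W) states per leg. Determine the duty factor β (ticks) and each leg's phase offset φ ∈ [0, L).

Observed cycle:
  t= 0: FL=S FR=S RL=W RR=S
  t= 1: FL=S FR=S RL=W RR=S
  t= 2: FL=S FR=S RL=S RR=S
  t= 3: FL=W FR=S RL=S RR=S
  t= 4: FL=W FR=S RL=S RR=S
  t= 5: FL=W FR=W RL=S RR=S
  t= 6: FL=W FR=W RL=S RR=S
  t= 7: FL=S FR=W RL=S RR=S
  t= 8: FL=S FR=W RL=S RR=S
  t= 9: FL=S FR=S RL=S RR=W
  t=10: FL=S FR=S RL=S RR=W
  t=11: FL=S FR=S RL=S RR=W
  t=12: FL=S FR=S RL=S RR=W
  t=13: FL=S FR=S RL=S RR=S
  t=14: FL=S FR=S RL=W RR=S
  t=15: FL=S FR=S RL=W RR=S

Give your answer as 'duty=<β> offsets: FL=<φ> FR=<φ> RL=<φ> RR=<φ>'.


duty=12 offsets: FL=9 FR=7 RL=14 RR=3

duty β = stance ticks per leg = 12
FL: stance ticks = 12; W→S at t=7 → φ=9
FR: stance ticks = 12; W→S at t=9 → φ=7
RL: stance ticks = 12; W→S at t=2 → φ=14
RR: stance ticks = 12; W→S at t=13 → φ=3


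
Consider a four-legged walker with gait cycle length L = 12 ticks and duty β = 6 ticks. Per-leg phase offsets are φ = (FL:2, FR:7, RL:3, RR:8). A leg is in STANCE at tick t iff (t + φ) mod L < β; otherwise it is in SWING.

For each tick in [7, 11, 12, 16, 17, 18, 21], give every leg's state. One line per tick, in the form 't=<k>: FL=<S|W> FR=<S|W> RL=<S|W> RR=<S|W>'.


t=7: FL=W FR=S RL=W RR=S
t=11: FL=S FR=W RL=S RR=W
t=12: FL=S FR=W RL=S RR=W
t=16: FL=W FR=W RL=W RR=S
t=17: FL=W FR=S RL=W RR=S
t=18: FL=W FR=S RL=W RR=S
t=21: FL=W FR=S RL=S RR=S

t=7: phase=(9,2,10,3) vs β=6 → FL=W FR=S RL=W RR=S
t=11: phase=(1,6,2,7) vs β=6 → FL=S FR=W RL=S RR=W
t=12: phase=(2,7,3,8) vs β=6 → FL=S FR=W RL=S RR=W
t=16: phase=(6,11,7,0) vs β=6 → FL=W FR=W RL=W RR=S
t=17: phase=(7,0,8,1) vs β=6 → FL=W FR=S RL=W RR=S
t=18: phase=(8,1,9,2) vs β=6 → FL=W FR=S RL=W RR=S
t=21: phase=(11,4,0,5) vs β=6 → FL=W FR=S RL=S RR=S


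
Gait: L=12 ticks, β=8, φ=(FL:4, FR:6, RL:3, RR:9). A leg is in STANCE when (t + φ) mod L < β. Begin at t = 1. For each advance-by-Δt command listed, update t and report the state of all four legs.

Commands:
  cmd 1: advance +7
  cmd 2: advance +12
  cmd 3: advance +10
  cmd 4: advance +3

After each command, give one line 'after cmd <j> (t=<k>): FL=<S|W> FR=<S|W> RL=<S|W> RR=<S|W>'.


start t=1: FL=S FR=S RL=S RR=W
cmd 1: advance +7 → t=8, phase=(0,2,11,5) → FL=S FR=S RL=W RR=S
cmd 2: advance +12 → t=20, phase=(0,2,11,5) → FL=S FR=S RL=W RR=S
cmd 3: advance +10 → t=30, phase=(10,0,9,3) → FL=W FR=S RL=W RR=S
cmd 4: advance +3 → t=33, phase=(1,3,0,6) → FL=S FR=S RL=S RR=S

after cmd 1 (t=8): FL=S FR=S RL=W RR=S
after cmd 2 (t=20): FL=S FR=S RL=W RR=S
after cmd 3 (t=30): FL=W FR=S RL=W RR=S
after cmd 4 (t=33): FL=S FR=S RL=S RR=S


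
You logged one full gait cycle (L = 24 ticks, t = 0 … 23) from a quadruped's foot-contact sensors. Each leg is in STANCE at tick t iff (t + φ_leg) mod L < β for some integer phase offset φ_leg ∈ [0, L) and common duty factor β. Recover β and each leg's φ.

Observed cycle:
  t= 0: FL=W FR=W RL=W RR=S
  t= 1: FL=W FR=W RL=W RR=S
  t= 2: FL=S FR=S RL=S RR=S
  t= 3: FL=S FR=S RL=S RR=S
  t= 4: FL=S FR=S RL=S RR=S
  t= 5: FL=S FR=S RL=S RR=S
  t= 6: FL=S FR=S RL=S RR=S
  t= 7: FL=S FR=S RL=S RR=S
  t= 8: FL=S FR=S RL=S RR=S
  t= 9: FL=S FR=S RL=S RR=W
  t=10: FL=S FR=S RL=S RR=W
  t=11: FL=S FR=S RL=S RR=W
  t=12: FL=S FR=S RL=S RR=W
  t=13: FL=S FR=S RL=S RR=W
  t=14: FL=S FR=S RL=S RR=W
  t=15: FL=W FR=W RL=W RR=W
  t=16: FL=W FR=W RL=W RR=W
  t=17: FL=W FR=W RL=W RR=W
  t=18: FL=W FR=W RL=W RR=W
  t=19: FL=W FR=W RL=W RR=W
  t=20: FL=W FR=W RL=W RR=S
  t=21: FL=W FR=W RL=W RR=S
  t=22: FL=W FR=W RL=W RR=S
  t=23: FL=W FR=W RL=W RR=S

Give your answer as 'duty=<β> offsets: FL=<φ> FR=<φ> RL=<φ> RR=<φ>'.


duty β = stance ticks per leg = 13
FL: stance ticks = 13; W→S at t=2 → φ=22
FR: stance ticks = 13; W→S at t=2 → φ=22
RL: stance ticks = 13; W→S at t=2 → φ=22
RR: stance ticks = 13; W→S at t=20 → φ=4

duty=13 offsets: FL=22 FR=22 RL=22 RR=4


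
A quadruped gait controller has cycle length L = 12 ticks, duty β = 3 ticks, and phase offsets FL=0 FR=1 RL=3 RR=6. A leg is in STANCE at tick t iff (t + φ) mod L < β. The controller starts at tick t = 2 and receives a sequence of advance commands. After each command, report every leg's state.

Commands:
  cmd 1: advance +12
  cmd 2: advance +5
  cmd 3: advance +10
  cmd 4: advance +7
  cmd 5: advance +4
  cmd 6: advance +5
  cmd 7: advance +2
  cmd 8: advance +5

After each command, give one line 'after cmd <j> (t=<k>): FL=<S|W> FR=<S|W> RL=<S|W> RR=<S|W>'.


start t=2: FL=S FR=W RL=W RR=W
cmd 1: advance +12 → t=14, phase=(2,3,5,8) → FL=S FR=W RL=W RR=W
cmd 2: advance +5 → t=19, phase=(7,8,10,1) → FL=W FR=W RL=W RR=S
cmd 3: advance +10 → t=29, phase=(5,6,8,11) → FL=W FR=W RL=W RR=W
cmd 4: advance +7 → t=36, phase=(0,1,3,6) → FL=S FR=S RL=W RR=W
cmd 5: advance +4 → t=40, phase=(4,5,7,10) → FL=W FR=W RL=W RR=W
cmd 6: advance +5 → t=45, phase=(9,10,0,3) → FL=W FR=W RL=S RR=W
cmd 7: advance +2 → t=47, phase=(11,0,2,5) → FL=W FR=S RL=S RR=W
cmd 8: advance +5 → t=52, phase=(4,5,7,10) → FL=W FR=W RL=W RR=W

after cmd 1 (t=14): FL=S FR=W RL=W RR=W
after cmd 2 (t=19): FL=W FR=W RL=W RR=S
after cmd 3 (t=29): FL=W FR=W RL=W RR=W
after cmd 4 (t=36): FL=S FR=S RL=W RR=W
after cmd 5 (t=40): FL=W FR=W RL=W RR=W
after cmd 6 (t=45): FL=W FR=W RL=S RR=W
after cmd 7 (t=47): FL=W FR=S RL=S RR=W
after cmd 8 (t=52): FL=W FR=W RL=W RR=W


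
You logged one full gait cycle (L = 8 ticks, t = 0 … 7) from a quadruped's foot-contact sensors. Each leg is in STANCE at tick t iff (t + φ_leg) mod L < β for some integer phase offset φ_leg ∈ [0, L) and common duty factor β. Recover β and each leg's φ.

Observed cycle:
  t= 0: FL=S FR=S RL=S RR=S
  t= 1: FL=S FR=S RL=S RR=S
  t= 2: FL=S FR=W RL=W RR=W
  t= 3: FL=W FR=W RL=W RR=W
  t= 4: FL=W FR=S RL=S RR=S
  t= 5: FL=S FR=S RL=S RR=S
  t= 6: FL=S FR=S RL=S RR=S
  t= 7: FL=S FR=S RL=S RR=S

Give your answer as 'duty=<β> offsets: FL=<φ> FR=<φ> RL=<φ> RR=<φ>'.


duty=6 offsets: FL=3 FR=4 RL=4 RR=4

duty β = stance ticks per leg = 6
FL: stance ticks = 6; W→S at t=5 → φ=3
FR: stance ticks = 6; W→S at t=4 → φ=4
RL: stance ticks = 6; W→S at t=4 → φ=4
RR: stance ticks = 6; W→S at t=4 → φ=4


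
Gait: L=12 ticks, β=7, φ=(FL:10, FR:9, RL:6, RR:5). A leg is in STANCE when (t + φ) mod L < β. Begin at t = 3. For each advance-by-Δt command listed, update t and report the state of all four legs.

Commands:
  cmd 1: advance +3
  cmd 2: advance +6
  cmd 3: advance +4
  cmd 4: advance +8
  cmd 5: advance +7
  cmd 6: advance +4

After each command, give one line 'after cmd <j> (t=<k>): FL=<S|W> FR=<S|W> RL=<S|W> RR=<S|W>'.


start t=3: FL=S FR=S RL=W RR=W
cmd 1: advance +3 → t=6, phase=(4,3,0,11) → FL=S FR=S RL=S RR=W
cmd 2: advance +6 → t=12, phase=(10,9,6,5) → FL=W FR=W RL=S RR=S
cmd 3: advance +4 → t=16, phase=(2,1,10,9) → FL=S FR=S RL=W RR=W
cmd 4: advance +8 → t=24, phase=(10,9,6,5) → FL=W FR=W RL=S RR=S
cmd 5: advance +7 → t=31, phase=(5,4,1,0) → FL=S FR=S RL=S RR=S
cmd 6: advance +4 → t=35, phase=(9,8,5,4) → FL=W FR=W RL=S RR=S

after cmd 1 (t=6): FL=S FR=S RL=S RR=W
after cmd 2 (t=12): FL=W FR=W RL=S RR=S
after cmd 3 (t=16): FL=S FR=S RL=W RR=W
after cmd 4 (t=24): FL=W FR=W RL=S RR=S
after cmd 5 (t=31): FL=S FR=S RL=S RR=S
after cmd 6 (t=35): FL=W FR=W RL=S RR=S


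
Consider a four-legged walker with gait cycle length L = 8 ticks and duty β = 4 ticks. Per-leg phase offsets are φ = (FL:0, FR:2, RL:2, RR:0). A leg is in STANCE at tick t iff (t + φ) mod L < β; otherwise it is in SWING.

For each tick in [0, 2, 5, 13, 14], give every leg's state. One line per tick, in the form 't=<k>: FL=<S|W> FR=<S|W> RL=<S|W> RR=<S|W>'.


t=0: phase=(0,2,2,0) vs β=4 → FL=S FR=S RL=S RR=S
t=2: phase=(2,4,4,2) vs β=4 → FL=S FR=W RL=W RR=S
t=5: phase=(5,7,7,5) vs β=4 → FL=W FR=W RL=W RR=W
t=13: phase=(5,7,7,5) vs β=4 → FL=W FR=W RL=W RR=W
t=14: phase=(6,0,0,6) vs β=4 → FL=W FR=S RL=S RR=W

t=0: FL=S FR=S RL=S RR=S
t=2: FL=S FR=W RL=W RR=S
t=5: FL=W FR=W RL=W RR=W
t=13: FL=W FR=W RL=W RR=W
t=14: FL=W FR=S RL=S RR=W


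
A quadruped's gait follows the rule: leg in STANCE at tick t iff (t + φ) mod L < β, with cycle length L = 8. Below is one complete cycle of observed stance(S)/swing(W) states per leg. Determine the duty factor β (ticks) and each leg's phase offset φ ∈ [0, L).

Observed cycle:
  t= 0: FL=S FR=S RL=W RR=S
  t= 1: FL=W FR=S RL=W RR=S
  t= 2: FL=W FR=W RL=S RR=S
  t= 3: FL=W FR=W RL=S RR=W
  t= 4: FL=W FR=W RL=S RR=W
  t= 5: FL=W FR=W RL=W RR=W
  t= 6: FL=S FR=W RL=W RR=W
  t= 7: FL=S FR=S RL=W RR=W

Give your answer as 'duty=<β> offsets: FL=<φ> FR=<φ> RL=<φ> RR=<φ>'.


duty=3 offsets: FL=2 FR=1 RL=6 RR=0

duty β = stance ticks per leg = 3
FL: stance ticks = 3; W→S at t=6 → φ=2
FR: stance ticks = 3; W→S at t=7 → φ=1
RL: stance ticks = 3; W→S at t=2 → φ=6
RR: stance ticks = 3; W→S at t=0 → φ=0


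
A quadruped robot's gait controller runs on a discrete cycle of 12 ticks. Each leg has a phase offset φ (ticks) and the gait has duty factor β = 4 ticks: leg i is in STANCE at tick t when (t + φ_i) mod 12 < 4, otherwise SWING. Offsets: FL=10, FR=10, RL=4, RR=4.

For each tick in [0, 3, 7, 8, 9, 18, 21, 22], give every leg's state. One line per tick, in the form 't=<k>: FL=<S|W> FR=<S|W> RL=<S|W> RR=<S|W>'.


t=0: phase=(10,10,4,4) vs β=4 → FL=W FR=W RL=W RR=W
t=3: phase=(1,1,7,7) vs β=4 → FL=S FR=S RL=W RR=W
t=7: phase=(5,5,11,11) vs β=4 → FL=W FR=W RL=W RR=W
t=8: phase=(6,6,0,0) vs β=4 → FL=W FR=W RL=S RR=S
t=9: phase=(7,7,1,1) vs β=4 → FL=W FR=W RL=S RR=S
t=18: phase=(4,4,10,10) vs β=4 → FL=W FR=W RL=W RR=W
t=21: phase=(7,7,1,1) vs β=4 → FL=W FR=W RL=S RR=S
t=22: phase=(8,8,2,2) vs β=4 → FL=W FR=W RL=S RR=S

t=0: FL=W FR=W RL=W RR=W
t=3: FL=S FR=S RL=W RR=W
t=7: FL=W FR=W RL=W RR=W
t=8: FL=W FR=W RL=S RR=S
t=9: FL=W FR=W RL=S RR=S
t=18: FL=W FR=W RL=W RR=W
t=21: FL=W FR=W RL=S RR=S
t=22: FL=W FR=W RL=S RR=S


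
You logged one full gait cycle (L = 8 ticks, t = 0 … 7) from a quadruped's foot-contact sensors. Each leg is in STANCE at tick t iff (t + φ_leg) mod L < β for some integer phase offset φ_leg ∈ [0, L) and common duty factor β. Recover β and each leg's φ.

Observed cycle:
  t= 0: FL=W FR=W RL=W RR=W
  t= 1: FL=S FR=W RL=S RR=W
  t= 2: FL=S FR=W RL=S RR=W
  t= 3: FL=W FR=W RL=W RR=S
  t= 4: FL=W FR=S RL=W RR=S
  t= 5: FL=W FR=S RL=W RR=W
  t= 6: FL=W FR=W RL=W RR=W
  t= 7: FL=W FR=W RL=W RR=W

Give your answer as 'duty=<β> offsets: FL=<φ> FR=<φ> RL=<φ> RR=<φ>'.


duty=2 offsets: FL=7 FR=4 RL=7 RR=5

duty β = stance ticks per leg = 2
FL: stance ticks = 2; W→S at t=1 → φ=7
FR: stance ticks = 2; W→S at t=4 → φ=4
RL: stance ticks = 2; W→S at t=1 → φ=7
RR: stance ticks = 2; W→S at t=3 → φ=5


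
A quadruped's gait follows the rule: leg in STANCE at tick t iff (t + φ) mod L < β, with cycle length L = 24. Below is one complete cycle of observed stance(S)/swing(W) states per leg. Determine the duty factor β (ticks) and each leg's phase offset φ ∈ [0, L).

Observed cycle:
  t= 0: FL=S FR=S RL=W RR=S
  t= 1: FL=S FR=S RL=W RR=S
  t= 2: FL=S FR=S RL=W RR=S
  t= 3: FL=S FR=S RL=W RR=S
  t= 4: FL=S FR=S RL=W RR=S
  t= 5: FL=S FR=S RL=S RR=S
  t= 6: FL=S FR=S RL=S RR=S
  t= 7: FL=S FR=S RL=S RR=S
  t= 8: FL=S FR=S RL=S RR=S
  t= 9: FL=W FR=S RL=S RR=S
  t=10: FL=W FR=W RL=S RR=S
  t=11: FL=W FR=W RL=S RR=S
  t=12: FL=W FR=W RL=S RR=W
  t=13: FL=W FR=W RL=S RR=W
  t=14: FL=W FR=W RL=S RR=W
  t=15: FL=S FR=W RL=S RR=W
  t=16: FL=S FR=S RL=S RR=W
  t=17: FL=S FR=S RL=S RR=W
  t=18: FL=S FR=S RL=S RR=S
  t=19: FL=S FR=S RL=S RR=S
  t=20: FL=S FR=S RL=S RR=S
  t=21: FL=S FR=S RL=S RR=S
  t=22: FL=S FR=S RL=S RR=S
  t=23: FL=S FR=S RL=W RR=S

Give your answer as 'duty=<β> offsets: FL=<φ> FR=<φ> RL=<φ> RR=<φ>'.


duty=18 offsets: FL=9 FR=8 RL=19 RR=6

duty β = stance ticks per leg = 18
FL: stance ticks = 18; W→S at t=15 → φ=9
FR: stance ticks = 18; W→S at t=16 → φ=8
RL: stance ticks = 18; W→S at t=5 → φ=19
RR: stance ticks = 18; W→S at t=18 → φ=6
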